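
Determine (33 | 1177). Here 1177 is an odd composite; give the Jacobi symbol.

0

Reciprocity: 33 ≡ 1 and 1177 ≡ 1 (mod 4), so (33/1177) = +(1177/33).
Reduce top mod 33: now compute (22/33).
Pull out 2: since 33 ≡ 1 (mod 8), (2/33) = +1.
Reciprocity: 11 ≡ 3 and 33 ≡ 1 (mod 4), so (11/33) = +(33/11).
Reduce top mod 11: now compute (0/11).
Top reduces to 0: gcd > 1, so the symbol is 0.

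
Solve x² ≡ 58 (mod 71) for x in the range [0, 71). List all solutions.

Since 71 ≡ 3 (mod 4), a square root of 58 is 58^((71+1)/4) = 58^18 mod 71.
Repeated squaring: 58^2≡27, 58^4≡19, 58^8≡6, 58^16≡36 (mod 71).
58^18 = 58^(16+2) ≡ 49 (mod 71).
Check: 49² = 2401 ≡ 58 (mod 71). The two roots are 22 and 49.

22, 49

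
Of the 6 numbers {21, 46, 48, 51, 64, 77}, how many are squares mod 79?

4

(21/79) = +1 → QR.
(46/79) = +1 → QR.
(48/79) = -1 → non-residue.
(51/79) = +1 → QR.
(64/79) = +1 → QR.
(77/79) = -1 → non-residue.
Total quadratic residues among the 6: 4.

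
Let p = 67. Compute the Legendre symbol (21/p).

Euler's criterion: (21/67) ≡ 21^33 (mod 67).
21^2 ≡ 39 (mod 67)
21^4 ≡ 47 (mod 67)
21^8 ≡ 65 (mod 67)
21^16 ≡ 4 (mod 67)
21^32 ≡ 16 (mod 67)
21^33 = 21^(32+1) ≡ 1 (mod 67).
Result is 1, so (21/67) = 1.

1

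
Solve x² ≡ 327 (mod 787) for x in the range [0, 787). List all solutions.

Since 787 ≡ 3 (mod 4), a square root of 327 is 327^((787+1)/4) = 327^197 mod 787.
Repeated squaring: 327^2≡684, 327^4≡378, 327^8≡437, 327^16≡515, 327^32≡6, 327^64≡36, 327^128≡509 (mod 787).
327^197 = 327^(128+64+4+1) ≡ 250 (mod 787).
Check: 250² = 62500 ≡ 327 (mod 787). The two roots are 250 and 537.

250, 537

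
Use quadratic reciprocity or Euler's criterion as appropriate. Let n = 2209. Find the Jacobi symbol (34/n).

Pull out 2: since 2209 ≡ 1 (mod 8), (2/2209) = +1.
Reciprocity: 17 ≡ 1 and 2209 ≡ 1 (mod 4), so (17/2209) = +(2209/17).
Reduce top mod 17: now compute (16/17).
Pull out 2^4: since 17 ≡ 1 (mod 8), (2/17) = +1, so (2/17)^4 = +1.
Reached (1/17) = 1. Collecting the sign flips along the way, the symbol is +1.

1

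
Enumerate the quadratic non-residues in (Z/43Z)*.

Square k = 1,…,21 (k and 43−k give the same square):
1²=1, 2²=4, 3²=9, 4²=16, 5²=25, 6²=36, 7²≡6, 8²≡21, 9²≡38, 10²≡14, 11²≡35, 12²≡15, 13²≡40, 14²≡24, 15²≡10, 16²≡41, 17²≡31, 18²≡23, 19²≡17, 20²≡13, 21²≡11 (mod 43).
The residues are {1, 4, 6, 9, 10, 11, 13, 14, 15, 16, 17, 21, 23, 24, 25, 31, 35, 36, 38, 40, 41}; the non-residues are the remaining 21 nonzero classes.

2, 3, 5, 7, 8, 12, 18, 19, 20, 22, 26, 27, 28, 29, 30, 32, 33, 34, 37, 39, 42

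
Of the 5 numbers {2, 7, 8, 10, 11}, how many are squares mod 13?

1

(2/13) = -1 → non-residue.
(7/13) = -1 → non-residue.
(8/13) = -1 → non-residue.
(10/13) = +1 → QR.
(11/13) = -1 → non-residue.
Total quadratic residues among the 5: 1.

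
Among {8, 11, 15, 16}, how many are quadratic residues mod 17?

3

(8/17) = +1 → QR.
(11/17) = -1 → non-residue.
(15/17) = +1 → QR.
(16/17) = +1 → QR.
Total quadratic residues among the 4: 3.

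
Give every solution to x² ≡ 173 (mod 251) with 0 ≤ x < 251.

115, 136

Since 251 ≡ 3 (mod 4), a square root of 173 is 173^((251+1)/4) = 173^63 mod 251.
Repeated squaring: 173^2≡60, 173^4≡86, 173^8≡117, 173^16≡135, 173^32≡153 (mod 251).
173^63 = 173^(32+16+8+4+2+1) ≡ 115 (mod 251).
Check: 115² = 13225 ≡ 173 (mod 251). The two roots are 115 and 136.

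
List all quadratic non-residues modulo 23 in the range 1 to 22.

5, 7, 10, 11, 14, 15, 17, 19, 20, 21, 22

Square k = 1,…,11 (k and 23−k give the same square):
1²=1, 2²=4, 3²=9, 4²=16, 5²≡2, 6²≡13, 7²≡3, 8²≡18, 9²≡12, 10²≡8, 11²≡6 (mod 23).
The residues are {1, 2, 3, 4, 6, 8, 9, 12, 13, 16, 18}; the non-residues are the remaining 11 nonzero classes.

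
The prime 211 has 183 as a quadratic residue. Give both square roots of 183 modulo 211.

Since 211 ≡ 3 (mod 4), a square root of 183 is 183^((211+1)/4) = 183^53 mod 211.
Repeated squaring: 183^2≡151, 183^4≡13, 183^8≡169, 183^16≡76, 183^32≡79 (mod 211).
183^53 = 183^(32+16+4+1) ≡ 82 (mod 211).
Check: 82² = 6724 ≡ 183 (mod 211). The two roots are 82 and 129.

82, 129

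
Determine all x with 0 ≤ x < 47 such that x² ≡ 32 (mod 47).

19, 28

Since 47 ≡ 3 (mod 4), a square root of 32 is 32^((47+1)/4) = 32^12 mod 47.
Repeated squaring: 32^2≡37, 32^4≡6, 32^8≡36 (mod 47).
32^12 = 32^(8+4) ≡ 28 (mod 47).
Check: 28² = 784 ≡ 32 (mod 47). The two roots are 19 and 28.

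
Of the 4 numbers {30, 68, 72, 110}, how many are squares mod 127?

3

(30/127) = +1 → QR.
(68/127) = +1 → QR.
(72/127) = +1 → QR.
(110/127) = -1 → non-residue.
Total quadratic residues among the 4: 3.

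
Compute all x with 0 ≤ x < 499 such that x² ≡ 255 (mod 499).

57, 442

Since 499 ≡ 3 (mod 4), a square root of 255 is 255^((499+1)/4) = 255^125 mod 499.
Repeated squaring: 255^2≡155, 255^4≡73, 255^8≡339, 255^16≡151, 255^32≡346, 255^64≡455 (mod 499).
255^125 = 255^(64+32+16+8+4+1) ≡ 57 (mod 499).
Check: 57² = 3249 ≡ 255 (mod 499). The two roots are 57 and 442.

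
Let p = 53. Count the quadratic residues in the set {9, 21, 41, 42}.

2

(9/53) = +1 → QR.
(21/53) = -1 → non-residue.
(41/53) = -1 → non-residue.
(42/53) = +1 → QR.
Total quadratic residues among the 4: 2.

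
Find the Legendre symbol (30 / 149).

1

Euler's criterion: (30/149) ≡ 30^74 (mod 149).
30^2 ≡ 6 (mod 149)
30^4 ≡ 36 (mod 149)
30^8 ≡ 104 (mod 149)
30^16 ≡ 88 (mod 149)
30^32 ≡ 145 (mod 149)
30^64 ≡ 16 (mod 149)
30^74 = 30^(64+8+2) ≡ 1 (mod 149).
Result is 1, so (30/149) = 1.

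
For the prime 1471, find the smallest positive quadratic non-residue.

(2/1471) = +1, so 2 is a residue.
(3/1471) = −1, so 3 is the smallest positive non-residue mod 1471.

3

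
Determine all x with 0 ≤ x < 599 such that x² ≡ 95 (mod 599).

Since 599 ≡ 3 (mod 4), a square root of 95 is 95^((599+1)/4) = 95^150 mod 599.
Repeated squaring: 95^2≡40, 95^4≡402, 95^8≡473, 95^16≡302, 95^32≡156, 95^64≡376, 95^128≡12 (mod 599).
95^150 = 95^(128+16+4+2) ≡ 205 (mod 599).
Check: 205² = 42025 ≡ 95 (mod 599). The two roots are 205 and 394.

205, 394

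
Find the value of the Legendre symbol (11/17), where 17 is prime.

-1

Reciprocity: 11 ≡ 3 and 17 ≡ 1 (mod 4), so (11/17) = +(17/11).
Reduce top mod 11: now compute (6/11).
Pull out 2: since 11 ≡ 3 (mod 8), (2/11) = -1.
Reciprocity: 3 ≡ 3 and 11 ≡ 3 (mod 4), so (3/11) = −(11/3).
Reduce top mod 3: now compute (2/3).
Pull out 2: since 3 ≡ 3 (mod 8), (2/3) = -1.
Reached (1/3) = 1. Collecting the sign flips along the way, the symbol is -1.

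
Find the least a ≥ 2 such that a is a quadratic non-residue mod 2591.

(2/2591) = +1, so 2 is a residue.
(3/2591) = +1, so 3 is a residue.
(4/2591) = +1, so 4 is a residue.
(5/2591) = +1, so 5 is a residue.
(6/2591) = +1, so 6 is a residue.
(7/2591) = −1, so 7 is the smallest positive non-residue mod 2591.

7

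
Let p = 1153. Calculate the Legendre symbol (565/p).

Reciprocity: 565 ≡ 1 and 1153 ≡ 1 (mod 4), so (565/1153) = +(1153/565).
Reduce top mod 565: now compute (23/565).
Reciprocity: 23 ≡ 3 and 565 ≡ 1 (mod 4), so (23/565) = +(565/23).
Reduce top mod 23: now compute (13/23).
Reciprocity: 13 ≡ 1 and 23 ≡ 3 (mod 4), so (13/23) = +(23/13).
Reduce top mod 13: now compute (10/13).
Pull out 2: since 13 ≡ 5 (mod 8), (2/13) = -1.
Reciprocity: 5 ≡ 1 and 13 ≡ 1 (mod 4), so (5/13) = +(13/5).
Reduce top mod 5: now compute (3/5).
Reciprocity: 3 ≡ 3 and 5 ≡ 1 (mod 4), so (3/5) = +(5/3).
Reduce top mod 3: now compute (2/3).
Pull out 2: since 3 ≡ 3 (mod 8), (2/3) = -1.
Reached (1/3) = 1. Collecting the sign flips along the way, the symbol is +1.

1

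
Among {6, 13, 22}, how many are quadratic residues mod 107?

1

(6/107) = -1 → non-residue.
(13/107) = +1 → QR.
(22/107) = -1 → non-residue.
Total quadratic residues among the 3: 1.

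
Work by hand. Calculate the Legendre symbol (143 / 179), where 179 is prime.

Reciprocity: 143 ≡ 3 and 179 ≡ 3 (mod 4), so (143/179) = −(179/143).
Reduce top mod 143: now compute (36/143).
Pull out 2^2: since 143 ≡ 7 (mod 8), (2/143) = +1, so (2/143)^2 = +1.
Reciprocity: 9 ≡ 1 and 143 ≡ 3 (mod 4), so (9/143) = +(143/9).
Reduce top mod 9: now compute (8/9).
Pull out 2^3: since 9 ≡ 1 (mod 8), (2/9) = +1, so (2/9)^3 = +1.
Reached (1/9) = 1. Collecting the sign flips along the way, the symbol is -1.

-1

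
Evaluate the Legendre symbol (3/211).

Euler's criterion: (3/211) ≡ 3^105 (mod 211).
3^2 ≡ 9 (mod 211)
3^4 ≡ 81 (mod 211)
3^8 ≡ 20 (mod 211)
3^16 ≡ 189 (mod 211)
3^32 ≡ 62 (mod 211)
3^64 ≡ 46 (mod 211)
3^105 = 3^(64+32+8+1) ≡ 210 (mod 211).
Result is 210 ≡ −1, so (3/211) = −1.

-1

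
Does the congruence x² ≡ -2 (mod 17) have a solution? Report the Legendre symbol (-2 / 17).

First reduce: -2 ≡ 15 (mod 17).
Reciprocity: 15 ≡ 3 and 17 ≡ 1 (mod 4), so (15/17) = +(17/15).
Reduce top mod 15: now compute (2/15).
Pull out 2: since 15 ≡ 7 (mod 8), (2/15) = +1.
Reached (1/15) = 1. Collecting the sign flips along the way, the symbol is +1.

1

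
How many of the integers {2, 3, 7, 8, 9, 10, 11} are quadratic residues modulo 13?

(2/13) = -1 → non-residue.
(3/13) = +1 → QR.
(7/13) = -1 → non-residue.
(8/13) = -1 → non-residue.
(9/13) = +1 → QR.
(10/13) = +1 → QR.
(11/13) = -1 → non-residue.
Total quadratic residues among the 7: 3.

3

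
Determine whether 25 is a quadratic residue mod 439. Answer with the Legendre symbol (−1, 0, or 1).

1

Euler's criterion: (25/439) ≡ 25^219 (mod 439).
25^2 ≡ 186 (mod 439)
25^4 ≡ 354 (mod 439)
25^8 ≡ 201 (mod 439)
25^16 ≡ 13 (mod 439)
25^32 ≡ 169 (mod 439)
25^64 ≡ 26 (mod 439)
25^128 ≡ 237 (mod 439)
25^219 = 25^(128+64+16+8+2+1) ≡ 1 (mod 439).
Result is 1, so (25/439) = 1.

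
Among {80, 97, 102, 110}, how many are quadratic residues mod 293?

(80/293) = -1 → non-residue.
(97/293) = +1 → QR.
(102/293) = +1 → QR.
(110/293) = -1 → non-residue.
Total quadratic residues among the 4: 2.

2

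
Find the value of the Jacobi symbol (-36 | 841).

First reduce: -36 ≡ 805 (mod 841).
Reciprocity: 805 ≡ 1 and 841 ≡ 1 (mod 4), so (805/841) = +(841/805).
Reduce top mod 805: now compute (36/805).
Pull out 2^2: since 805 ≡ 5 (mod 8), (2/805) = -1, so (2/805)^2 = +1.
Reciprocity: 9 ≡ 1 and 805 ≡ 1 (mod 4), so (9/805) = +(805/9).
Reduce top mod 9: now compute (4/9).
Pull out 2^2: since 9 ≡ 1 (mod 8), (2/9) = +1, so (2/9)^2 = +1.
Reached (1/9) = 1. Collecting the sign flips along the way, the symbol is +1.

1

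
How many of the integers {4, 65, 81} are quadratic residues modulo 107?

2

(4/107) = +1 → QR.
(65/107) = -1 → non-residue.
(81/107) = +1 → QR.
Total quadratic residues among the 3: 2.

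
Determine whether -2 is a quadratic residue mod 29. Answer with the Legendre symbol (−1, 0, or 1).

First reduce: -2 ≡ 27 (mod 29).
Reciprocity: 27 ≡ 3 and 29 ≡ 1 (mod 4), so (27/29) = +(29/27).
Reduce top mod 27: now compute (2/27).
Pull out 2: since 27 ≡ 3 (mod 8), (2/27) = -1.
Reached (1/27) = 1. Collecting the sign flips along the way, the symbol is -1.

-1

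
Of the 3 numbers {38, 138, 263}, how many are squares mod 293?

(38/293) = +1 → QR.
(138/293) = -1 → non-residue.
(263/293) = -1 → non-residue.
Total quadratic residues among the 3: 1.

1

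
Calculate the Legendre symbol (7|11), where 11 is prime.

-1

Euler's criterion: (7/11) ≡ 7^5 (mod 11).
7^2 ≡ 5 (mod 11)
7^4 ≡ 3 (mod 11)
7^5 = 7^(4+1) ≡ 10 (mod 11).
Result is 10 ≡ −1, so (7/11) = −1.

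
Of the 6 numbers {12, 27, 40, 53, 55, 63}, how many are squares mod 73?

(12/73) = +1 → QR.
(27/73) = +1 → QR.
(40/73) = -1 → non-residue.
(53/73) = -1 → non-residue.
(55/73) = +1 → QR.
(63/73) = -1 → non-residue.
Total quadratic residues among the 6: 3.

3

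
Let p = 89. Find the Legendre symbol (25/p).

Reciprocity: 25 ≡ 1 and 89 ≡ 1 (mod 4), so (25/89) = +(89/25).
Reduce top mod 25: now compute (14/25).
Pull out 2: since 25 ≡ 1 (mod 8), (2/25) = +1.
Reciprocity: 7 ≡ 3 and 25 ≡ 1 (mod 4), so (7/25) = +(25/7).
Reduce top mod 7: now compute (4/7).
Pull out 2^2: since 7 ≡ 7 (mod 8), (2/7) = +1, so (2/7)^2 = +1.
Reached (1/7) = 1. Collecting the sign flips along the way, the symbol is +1.

1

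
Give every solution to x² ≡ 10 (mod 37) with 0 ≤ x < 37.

11, 26

37 ≡ 1 (mod 4), so we find a root by search.
Trying successive values, 11² = 121 ≡ 10 (mod 37). The other root is 37 − 11 = 26.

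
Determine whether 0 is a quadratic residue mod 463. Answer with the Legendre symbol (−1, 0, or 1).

Top reduces to 0: gcd > 1, so the symbol is 0.

0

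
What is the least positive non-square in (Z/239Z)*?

(2/239) = +1, so 2 is a residue.
(3/239) = +1, so 3 is a residue.
(4/239) = +1, so 4 is a residue.
(5/239) = +1, so 5 is a residue.
(6/239) = +1, so 6 is a residue.
(7/239) = −1, so 7 is the smallest positive non-residue mod 239.

7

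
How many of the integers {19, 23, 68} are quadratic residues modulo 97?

0

(19/97) = -1 → non-residue.
(23/97) = -1 → non-residue.
(68/97) = -1 → non-residue.
Total quadratic residues among the 3: 0.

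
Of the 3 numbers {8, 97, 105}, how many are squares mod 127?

1

(8/127) = +1 → QR.
(97/127) = -1 → non-residue.
(105/127) = -1 → non-residue.
Total quadratic residues among the 3: 1.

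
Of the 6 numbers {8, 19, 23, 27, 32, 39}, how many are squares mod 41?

(8/41) = +1 → QR.
(19/41) = -1 → non-residue.
(23/41) = +1 → QR.
(27/41) = -1 → non-residue.
(32/41) = +1 → QR.
(39/41) = +1 → QR.
Total quadratic residues among the 6: 4.

4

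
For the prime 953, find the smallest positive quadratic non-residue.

3

(2/953) = +1, so 2 is a residue.
(3/953) = −1, so 3 is the smallest positive non-residue mod 953.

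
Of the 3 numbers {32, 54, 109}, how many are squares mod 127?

(32/127) = +1 → QR.
(54/127) = -1 → non-residue.
(109/127) = -1 → non-residue.
Total quadratic residues among the 3: 1.

1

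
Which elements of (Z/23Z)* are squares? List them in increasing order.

Square k = 1,…,11 (k and 23−k give the same square):
1²=1, 2²=4, 3²=9, 4²=16, 5²≡2, 6²≡13, 7²≡3, 8²≡18, 9²≡12, 10²≡8, 11²≡6 (mod 23).
So the quadratic residues mod 23 are {1, 2, 3, 4, 6, 8, 9, 12, 13, 16, 18}.

1, 2, 3, 4, 6, 8, 9, 12, 13, 16, 18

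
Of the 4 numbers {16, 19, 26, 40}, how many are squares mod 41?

2

(16/41) = +1 → QR.
(19/41) = -1 → non-residue.
(26/41) = -1 → non-residue.
(40/41) = +1 → QR.
Total quadratic residues among the 4: 2.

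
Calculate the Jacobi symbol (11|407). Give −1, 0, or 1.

Reciprocity: 11 ≡ 3 and 407 ≡ 3 (mod 4), so (11/407) = −(407/11).
Reduce top mod 11: now compute (0/11).
Top reduces to 0: gcd > 1, so the symbol is 0.

0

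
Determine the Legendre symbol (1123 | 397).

-1

First reduce: 1123 ≡ 329 (mod 397).
Reciprocity: 329 ≡ 1 and 397 ≡ 1 (mod 4), so (329/397) = +(397/329).
Reduce top mod 329: now compute (68/329).
Pull out 2^2: since 329 ≡ 1 (mod 8), (2/329) = +1, so (2/329)^2 = +1.
Reciprocity: 17 ≡ 1 and 329 ≡ 1 (mod 4), so (17/329) = +(329/17).
Reduce top mod 17: now compute (6/17).
Pull out 2: since 17 ≡ 1 (mod 8), (2/17) = +1.
Reciprocity: 3 ≡ 3 and 17 ≡ 1 (mod 4), so (3/17) = +(17/3).
Reduce top mod 3: now compute (2/3).
Pull out 2: since 3 ≡ 3 (mod 8), (2/3) = -1.
Reached (1/3) = 1. Collecting the sign flips along the way, the symbol is -1.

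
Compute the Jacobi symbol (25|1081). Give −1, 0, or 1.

1

Reciprocity: 25 ≡ 1 and 1081 ≡ 1 (mod 4), so (25/1081) = +(1081/25).
Reduce top mod 25: now compute (6/25).
Pull out 2: since 25 ≡ 1 (mod 8), (2/25) = +1.
Reciprocity: 3 ≡ 3 and 25 ≡ 1 (mod 4), so (3/25) = +(25/3).
Reduce top mod 3: now compute (1/3).
Reached (1/3) = 1. Collecting the sign flips along the way, the symbol is +1.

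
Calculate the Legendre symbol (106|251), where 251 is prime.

Euler's criterion: (106/251) ≡ 106^125 (mod 251).
106^2 ≡ 192 (mod 251)
106^4 ≡ 218 (mod 251)
106^8 ≡ 85 (mod 251)
106^16 ≡ 197 (mod 251)
106^32 ≡ 155 (mod 251)
106^64 ≡ 180 (mod 251)
106^125 = 106^(64+32+16+8+4+1) ≡ 1 (mod 251).
Result is 1, so (106/251) = 1.

1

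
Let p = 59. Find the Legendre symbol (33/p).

-1

Euler's criterion: (33/59) ≡ 33^29 (mod 59).
33^2 ≡ 27 (mod 59)
33^4 ≡ 21 (mod 59)
33^8 ≡ 28 (mod 59)
33^16 ≡ 17 (mod 59)
33^29 = 33^(16+8+4+1) ≡ 58 (mod 59).
Result is 58 ≡ −1, so (33/59) = −1.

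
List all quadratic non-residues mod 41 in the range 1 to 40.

3,6,7,11,12,13,14,15,17,19,22,24,26,27,28,29,30,34,35,38

Square k = 1,…,20 (k and 41−k give the same square):
1²=1, 2²=4, 3²=9, 4²=16, 5²=25, 6²=36, 7²≡8, 8²≡23, 9²≡40, 10²≡18, 11²≡39, 12²≡21, 13²≡5, 14²≡32, 15²≡20, 16²≡10, 17²≡2, 18²≡37, 19²≡33, 20²≡31 (mod 41).
The residues are {1, 2, 4, 5, 8, 9, 10, 16, 18, 20, 21, 23, 25, 31, 32, 33, 36, 37, 39, 40}; the non-residues are the remaining 20 nonzero classes.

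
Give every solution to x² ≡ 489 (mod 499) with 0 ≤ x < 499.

143, 356

Since 499 ≡ 3 (mod 4), a square root of 489 is 489^((499+1)/4) = 489^125 mod 499.
Repeated squaring: 489^2≡100, 489^4≡20, 489^8≡400, 489^16≡320, 489^32≡105, 489^64≡47 (mod 499).
489^125 = 489^(64+32+16+8+4+1) ≡ 143 (mod 499).
Check: 143² = 20449 ≡ 489 (mod 499). The two roots are 143 and 356.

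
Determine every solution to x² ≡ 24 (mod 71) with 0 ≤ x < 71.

33, 38

Since 71 ≡ 3 (mod 4), a square root of 24 is 24^((71+1)/4) = 24^18 mod 71.
Repeated squaring: 24^2≡8, 24^4≡64, 24^8≡49, 24^16≡58 (mod 71).
24^18 = 24^(16+2) ≡ 38 (mod 71).
Check: 38² = 1444 ≡ 24 (mod 71). The two roots are 33 and 38.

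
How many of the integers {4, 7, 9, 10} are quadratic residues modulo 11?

(4/11) = +1 → QR.
(7/11) = -1 → non-residue.
(9/11) = +1 → QR.
(10/11) = -1 → non-residue.
Total quadratic residues among the 4: 2.

2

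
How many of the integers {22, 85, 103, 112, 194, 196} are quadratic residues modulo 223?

2

(22/223) = -1 → non-residue.
(85/223) = -1 → non-residue.
(103/223) = -1 → non-residue.
(112/223) = +1 → QR.
(194/223) = -1 → non-residue.
(196/223) = +1 → QR.
Total quadratic residues among the 6: 2.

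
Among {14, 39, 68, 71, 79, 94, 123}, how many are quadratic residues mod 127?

(14/127) = -1 → non-residue.
(39/127) = -1 → non-residue.
(68/127) = +1 → QR.
(71/127) = +1 → QR.
(79/127) = +1 → QR.
(94/127) = +1 → QR.
(123/127) = -1 → non-residue.
Total quadratic residues among the 7: 4.

4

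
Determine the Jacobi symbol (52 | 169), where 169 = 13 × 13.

0

Pull out 2^2: since 169 ≡ 1 (mod 8), (2/169) = +1, so (2/169)^2 = +1.
Reciprocity: 13 ≡ 1 and 169 ≡ 1 (mod 4), so (13/169) = +(169/13).
Reduce top mod 13: now compute (0/13).
Top reduces to 0: gcd > 1, so the symbol is 0.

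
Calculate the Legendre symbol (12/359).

Pull out 2^2: since 359 ≡ 7 (mod 8), (2/359) = +1, so (2/359)^2 = +1.
Reciprocity: 3 ≡ 3 and 359 ≡ 3 (mod 4), so (3/359) = −(359/3).
Reduce top mod 3: now compute (2/3).
Pull out 2: since 3 ≡ 3 (mod 8), (2/3) = -1.
Reached (1/3) = 1. Collecting the sign flips along the way, the symbol is +1.

1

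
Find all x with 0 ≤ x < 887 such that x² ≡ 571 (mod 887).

132, 755

Since 887 ≡ 3 (mod 4), a square root of 571 is 571^((887+1)/4) = 571^222 mod 887.
Repeated squaring: 571^2≡512, 571^4≡479, 571^8≡595, 571^16≡112, 571^32≡126, 571^64≡797, 571^128≡117 (mod 887).
571^222 = 571^(128+64+16+8+4+2) ≡ 132 (mod 887).
Check: 132² = 17424 ≡ 571 (mod 887). The two roots are 132 and 755.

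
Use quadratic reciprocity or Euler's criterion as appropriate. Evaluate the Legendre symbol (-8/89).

Euler's criterion: (-8/89) ≡ 81^44 (mod 89).
81^2 ≡ 64 (mod 89)
81^4 ≡ 2 (mod 89)
81^8 ≡ 4 (mod 89)
81^16 ≡ 16 (mod 89)
81^32 ≡ 78 (mod 89)
81^44 = 81^(32+8+4) ≡ 1 (mod 89).
Result is 1, so (-8/89) = 1.

1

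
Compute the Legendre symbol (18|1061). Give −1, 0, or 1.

Pull out 2: since 1061 ≡ 5 (mod 8), (2/1061) = -1.
Reciprocity: 9 ≡ 1 and 1061 ≡ 1 (mod 4), so (9/1061) = +(1061/9).
Reduce top mod 9: now compute (8/9).
Pull out 2^3: since 9 ≡ 1 (mod 8), (2/9) = +1, so (2/9)^3 = +1.
Reached (1/9) = 1. Collecting the sign flips along the way, the symbol is -1.

-1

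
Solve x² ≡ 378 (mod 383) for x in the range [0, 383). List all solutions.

Since 383 ≡ 3 (mod 4), a square root of 378 is 378^((383+1)/4) = 378^96 mod 383.
Repeated squaring: 378^2≡25, 378^4≡242, 378^8≡348, 378^16≡76, 378^32≡31, 378^64≡195 (mod 383).
378^96 = 378^(64+32) ≡ 300 (mod 383).
Check: 300² = 90000 ≡ 378 (mod 383). The two roots are 83 and 300.

83, 300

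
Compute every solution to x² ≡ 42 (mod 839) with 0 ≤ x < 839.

Since 839 ≡ 3 (mod 4), a square root of 42 is 42^((839+1)/4) = 42^210 mod 839.
Repeated squaring: 42^2≡86, 42^4≡684, 42^8≡533, 42^16≡507, 42^32≡315, 42^64≡223, 42^128≡228 (mod 839).
42^210 = 42^(128+64+16+2) ≡ 320 (mod 839).
Check: 320² = 102400 ≡ 42 (mod 839). The two roots are 320 and 519.

320, 519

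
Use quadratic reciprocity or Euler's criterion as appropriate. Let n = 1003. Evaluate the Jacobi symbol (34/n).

Pull out 2: since 1003 ≡ 3 (mod 8), (2/1003) = -1.
Reciprocity: 17 ≡ 1 and 1003 ≡ 3 (mod 4), so (17/1003) = +(1003/17).
Reduce top mod 17: now compute (0/17).
Top reduces to 0: gcd > 1, so the symbol is 0.

0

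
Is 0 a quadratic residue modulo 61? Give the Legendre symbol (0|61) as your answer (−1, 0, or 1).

Top reduces to 0: gcd > 1, so the symbol is 0.

0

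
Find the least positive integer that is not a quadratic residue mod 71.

(2/71) = +1, so 2 is a residue.
(3/71) = +1, so 3 is a residue.
(4/71) = +1, so 4 is a residue.
(5/71) = +1, so 5 is a residue.
(6/71) = +1, so 6 is a residue.
(7/71) = −1, so 7 is the smallest positive non-residue mod 71.

7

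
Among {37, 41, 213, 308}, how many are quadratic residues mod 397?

1

(37/397) = +1 → QR.
(41/397) = -1 → non-residue.
(213/397) = -1 → non-residue.
(308/397) = -1 → non-residue.
Total quadratic residues among the 4: 1.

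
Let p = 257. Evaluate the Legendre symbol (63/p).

Euler's criterion: (63/257) ≡ 63^128 (mod 257).
63^2 ≡ 114 (mod 257)
63^4 ≡ 146 (mod 257)
63^8 ≡ 242 (mod 257)
63^16 ≡ 225 (mod 257)
63^32 ≡ 253 (mod 257)
63^64 ≡ 16 (mod 257)
63^128 ≡ 256 (mod 257)
63^128 = 63^(128) ≡ 256 (mod 257).
Result is 256 ≡ −1, so (63/257) = −1.

-1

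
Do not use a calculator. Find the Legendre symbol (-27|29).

First reduce: -27 ≡ 2 (mod 29).
Pull out 2: since 29 ≡ 5 (mod 8), (2/29) = -1.
Reached (1/29) = 1. Collecting the sign flips along the way, the symbol is -1.

-1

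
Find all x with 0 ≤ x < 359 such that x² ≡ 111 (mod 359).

160, 199

Since 359 ≡ 3 (mod 4), a square root of 111 is 111^((359+1)/4) = 111^90 mod 359.
Repeated squaring: 111^2≡115, 111^4≡301, 111^8≡133, 111^16≡98, 111^32≡270, 111^64≡23 (mod 359).
111^90 = 111^(64+16+8+2) ≡ 160 (mod 359).
Check: 160² = 25600 ≡ 111 (mod 359). The two roots are 160 and 199.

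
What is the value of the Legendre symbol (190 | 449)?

Pull out 2: since 449 ≡ 1 (mod 8), (2/449) = +1.
Reciprocity: 95 ≡ 3 and 449 ≡ 1 (mod 4), so (95/449) = +(449/95).
Reduce top mod 95: now compute (69/95).
Reciprocity: 69 ≡ 1 and 95 ≡ 3 (mod 4), so (69/95) = +(95/69).
Reduce top mod 69: now compute (26/69).
Pull out 2: since 69 ≡ 5 (mod 8), (2/69) = -1.
Reciprocity: 13 ≡ 1 and 69 ≡ 1 (mod 4), so (13/69) = +(69/13).
Reduce top mod 13: now compute (4/13).
Pull out 2^2: since 13 ≡ 5 (mod 8), (2/13) = -1, so (2/13)^2 = +1.
Reached (1/13) = 1. Collecting the sign flips along the way, the symbol is -1.

-1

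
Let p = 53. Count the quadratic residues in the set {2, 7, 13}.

2

(2/53) = -1 → non-residue.
(7/53) = +1 → QR.
(13/53) = +1 → QR.
Total quadratic residues among the 3: 2.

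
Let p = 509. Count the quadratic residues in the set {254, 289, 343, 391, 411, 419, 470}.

(254/509) = -1 → non-residue.
(289/509) = +1 → QR.
(343/509) = -1 → non-residue.
(391/509) = +1 → QR.
(411/509) = -1 → non-residue.
(419/509) = -1 → non-residue.
(470/509) = +1 → QR.
Total quadratic residues among the 7: 3.

3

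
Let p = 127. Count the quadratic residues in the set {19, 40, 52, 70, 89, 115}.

4

(19/127) = +1 → QR.
(40/127) = -1 → non-residue.
(52/127) = +1 → QR.
(70/127) = +1 → QR.
(89/127) = -1 → non-residue.
(115/127) = +1 → QR.
Total quadratic residues among the 6: 4.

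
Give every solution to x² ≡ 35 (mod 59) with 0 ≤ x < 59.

25, 34

Since 59 ≡ 3 (mod 4), a square root of 35 is 35^((59+1)/4) = 35^15 mod 59.
Repeated squaring: 35^2≡45, 35^4≡19, 35^8≡7 (mod 59).
35^15 = 35^(8+4+2+1) ≡ 25 (mod 59).
Check: 25² = 625 ≡ 35 (mod 59). The two roots are 25 and 34.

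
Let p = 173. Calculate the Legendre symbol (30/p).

-1

Pull out 2: since 173 ≡ 5 (mod 8), (2/173) = -1.
Reciprocity: 15 ≡ 3 and 173 ≡ 1 (mod 4), so (15/173) = +(173/15).
Reduce top mod 15: now compute (8/15).
Pull out 2^3: since 15 ≡ 7 (mod 8), (2/15) = +1, so (2/15)^3 = +1.
Reached (1/15) = 1. Collecting the sign flips along the way, the symbol is -1.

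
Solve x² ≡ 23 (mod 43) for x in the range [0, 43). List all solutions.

18, 25

Since 43 ≡ 3 (mod 4), a square root of 23 is 23^((43+1)/4) = 23^11 mod 43.
Repeated squaring: 23^2≡13, 23^4≡40, 23^8≡9 (mod 43).
23^11 = 23^(8+2+1) ≡ 25 (mod 43).
Check: 25² = 625 ≡ 23 (mod 43). The two roots are 18 and 25.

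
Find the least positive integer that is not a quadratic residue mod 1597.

(2/1597) = −1, so 2 is the smallest positive non-residue mod 1597.

2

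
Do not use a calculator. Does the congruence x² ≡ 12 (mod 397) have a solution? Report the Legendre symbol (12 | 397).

1

Pull out 2^2: since 397 ≡ 5 (mod 8), (2/397) = -1, so (2/397)^2 = +1.
Reciprocity: 3 ≡ 3 and 397 ≡ 1 (mod 4), so (3/397) = +(397/3).
Reduce top mod 3: now compute (1/3).
Reached (1/3) = 1. Collecting the sign flips along the way, the symbol is +1.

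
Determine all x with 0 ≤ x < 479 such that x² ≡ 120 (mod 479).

239, 240

Since 479 ≡ 3 (mod 4), a square root of 120 is 120^((479+1)/4) = 120^120 mod 479.
Repeated squaring: 120^2≡30, 120^4≡421, 120^8≡11, 120^16≡121, 120^32≡271, 120^64≡154 (mod 479).
120^120 = 120^(64+32+16+8) ≡ 240 (mod 479).
Check: 240² = 57600 ≡ 120 (mod 479). The two roots are 239 and 240.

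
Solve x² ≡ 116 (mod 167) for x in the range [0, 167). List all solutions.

Since 167 ≡ 3 (mod 4), a square root of 116 is 116^((167+1)/4) = 116^42 mod 167.
Repeated squaring: 116^2≡96, 116^4≡31, 116^8≡126, 116^16≡11, 116^32≡121 (mod 167).
116^42 = 116^(32+8+2) ≡ 28 (mod 167).
Check: 28² = 784 ≡ 116 (mod 167). The two roots are 28 and 139.

28, 139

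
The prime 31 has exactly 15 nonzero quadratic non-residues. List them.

Square k = 1,…,15 (k and 31−k give the same square):
1²=1, 2²=4, 3²=9, 4²=16, 5²=25, 6²≡5, 7²≡18, 8²≡2, 9²≡19, 10²≡7, 11²≡28, 12²≡20, 13²≡14, 14²≡10, 15²≡8 (mod 31).
The residues are {1, 2, 4, 5, 7, 8, 9, 10, 14, 16, 18, 19, 20, 25, 28}; the non-residues are the remaining 15 nonzero classes.

3, 6, 11, 12, 13, 15, 17, 21, 22, 23, 24, 26, 27, 29, 30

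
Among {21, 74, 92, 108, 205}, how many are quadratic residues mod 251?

5

(21/251) = +1 → QR.
(74/251) = +1 → QR.
(92/251) = +1 → QR.
(108/251) = +1 → QR.
(205/251) = +1 → QR.
Total quadratic residues among the 5: 5.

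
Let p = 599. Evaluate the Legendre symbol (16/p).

Pull out 2^4: since 599 ≡ 7 (mod 8), (2/599) = +1, so (2/599)^4 = +1.
Reached (1/599) = 1. Collecting the sign flips along the way, the symbol is +1.

1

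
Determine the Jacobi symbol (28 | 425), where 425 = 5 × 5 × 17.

Pull out 2^2: since 425 ≡ 1 (mod 8), (2/425) = +1, so (2/425)^2 = +1.
Reciprocity: 7 ≡ 3 and 425 ≡ 1 (mod 4), so (7/425) = +(425/7).
Reduce top mod 7: now compute (5/7).
Reciprocity: 5 ≡ 1 and 7 ≡ 3 (mod 4), so (5/7) = +(7/5).
Reduce top mod 5: now compute (2/5).
Pull out 2: since 5 ≡ 5 (mod 8), (2/5) = -1.
Reached (1/5) = 1. Collecting the sign flips along the way, the symbol is -1.

-1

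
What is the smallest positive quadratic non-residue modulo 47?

5

(2/47) = +1, so 2 is a residue.
(3/47) = +1, so 3 is a residue.
(4/47) = +1, so 4 is a residue.
(5/47) = −1, so 5 is the smallest positive non-residue mod 47.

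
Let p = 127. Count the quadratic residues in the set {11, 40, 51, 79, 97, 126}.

2

(11/127) = +1 → QR.
(40/127) = -1 → non-residue.
(51/127) = -1 → non-residue.
(79/127) = +1 → QR.
(97/127) = -1 → non-residue.
(126/127) = -1 → non-residue.
Total quadratic residues among the 6: 2.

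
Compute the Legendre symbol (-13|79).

First reduce: -13 ≡ 66 (mod 79).
Pull out 2: since 79 ≡ 7 (mod 8), (2/79) = +1.
Reciprocity: 33 ≡ 1 and 79 ≡ 3 (mod 4), so (33/79) = +(79/33).
Reduce top mod 33: now compute (13/33).
Reciprocity: 13 ≡ 1 and 33 ≡ 1 (mod 4), so (13/33) = +(33/13).
Reduce top mod 13: now compute (7/13).
Reciprocity: 7 ≡ 3 and 13 ≡ 1 (mod 4), so (7/13) = +(13/7).
Reduce top mod 7: now compute (6/7).
Pull out 2: since 7 ≡ 7 (mod 8), (2/7) = +1.
Reciprocity: 3 ≡ 3 and 7 ≡ 3 (mod 4), so (3/7) = −(7/3).
Reduce top mod 3: now compute (1/3).
Reached (1/3) = 1. Collecting the sign flips along the way, the symbol is -1.

-1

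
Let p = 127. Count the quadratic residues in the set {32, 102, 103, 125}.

2

(32/127) = +1 → QR.
(102/127) = -1 → non-residue.
(103/127) = +1 → QR.
(125/127) = -1 → non-residue.
Total quadratic residues among the 4: 2.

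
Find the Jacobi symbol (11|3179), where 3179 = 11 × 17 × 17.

Reciprocity: 11 ≡ 3 and 3179 ≡ 3 (mod 4), so (11/3179) = −(3179/11).
Reduce top mod 11: now compute (0/11).
Top reduces to 0: gcd > 1, so the symbol is 0.

0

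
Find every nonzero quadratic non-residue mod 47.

5 10 11 13 15 19 20 22 23 26 29 30 31 33 35 38 39 40 41 43 44 45 46

Square k = 1,…,23 (k and 47−k give the same square):
1²=1, 2²=4, 3²=9, 4²=16, 5²=25, 6²=36, 7²≡2, 8²≡17, 9²≡34, 10²≡6, 11²≡27, 12²≡3, 13²≡28, 14²≡8, 15²≡37, 16²≡21, 17²≡7, 18²≡42, 19²≡32, 20²≡24, 21²≡18, 22²≡14, 23²≡12 (mod 47).
The residues are {1, 2, 3, 4, 6, 7, 8, 9, 12, 14, 16, 17, 18, 21, 24, 25, 27, 28, 32, 34, 36, 37, 42}; the non-residues are the remaining 23 nonzero classes.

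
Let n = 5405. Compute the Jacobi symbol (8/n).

-1

Pull out 2^3: since 5405 ≡ 5 (mod 8), (2/5405) = -1, so (2/5405)^3 = -1.
Reached (1/5405) = 1. Collecting the sign flips along the way, the symbol is -1.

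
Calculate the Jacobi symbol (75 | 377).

-1

Reciprocity: 75 ≡ 3 and 377 ≡ 1 (mod 4), so (75/377) = +(377/75).
Reduce top mod 75: now compute (2/75).
Pull out 2: since 75 ≡ 3 (mod 8), (2/75) = -1.
Reached (1/75) = 1. Collecting the sign flips along the way, the symbol is -1.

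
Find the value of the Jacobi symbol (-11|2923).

-1

First reduce: -11 ≡ 2912 (mod 2923).
Pull out 2^5: since 2923 ≡ 3 (mod 8), (2/2923) = -1, so (2/2923)^5 = -1.
Reciprocity: 91 ≡ 3 and 2923 ≡ 3 (mod 4), so (91/2923) = −(2923/91).
Reduce top mod 91: now compute (11/91).
Reciprocity: 11 ≡ 3 and 91 ≡ 3 (mod 4), so (11/91) = −(91/11).
Reduce top mod 11: now compute (3/11).
Reciprocity: 3 ≡ 3 and 11 ≡ 3 (mod 4), so (3/11) = −(11/3).
Reduce top mod 3: now compute (2/3).
Pull out 2: since 3 ≡ 3 (mod 8), (2/3) = -1.
Reached (1/3) = 1. Collecting the sign flips along the way, the symbol is -1.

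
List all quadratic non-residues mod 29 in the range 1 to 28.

2 3 8 10 11 12 14 15 17 18 19 21 26 27

Square k = 1,…,14 (k and 29−k give the same square):
1²=1, 2²=4, 3²=9, 4²=16, 5²=25, 6²≡7, 7²≡20, 8²≡6, 9²≡23, 10²≡13, 11²≡5, 12²≡28, 13²≡24, 14²≡22 (mod 29).
The residues are {1, 4, 5, 6, 7, 9, 13, 16, 20, 22, 23, 24, 25, 28}; the non-residues are the remaining 14 nonzero classes.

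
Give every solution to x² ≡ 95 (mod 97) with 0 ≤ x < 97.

97 ≡ 1 (mod 4), so we find a root by search.
Trying successive values, 17² = 289 ≡ 95 (mod 97). The other root is 97 − 17 = 80.

17, 80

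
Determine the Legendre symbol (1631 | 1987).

Reciprocity: 1631 ≡ 3 and 1987 ≡ 3 (mod 4), so (1631/1987) = −(1987/1631).
Reduce top mod 1631: now compute (356/1631).
Pull out 2^2: since 1631 ≡ 7 (mod 8), (2/1631) = +1, so (2/1631)^2 = +1.
Reciprocity: 89 ≡ 1 and 1631 ≡ 3 (mod 4), so (89/1631) = +(1631/89).
Reduce top mod 89: now compute (29/89).
Reciprocity: 29 ≡ 1 and 89 ≡ 1 (mod 4), so (29/89) = +(89/29).
Reduce top mod 29: now compute (2/29).
Pull out 2: since 29 ≡ 5 (mod 8), (2/29) = -1.
Reached (1/29) = 1. Collecting the sign flips along the way, the symbol is +1.

1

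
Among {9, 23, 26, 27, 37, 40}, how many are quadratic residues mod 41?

(9/41) = +1 → QR.
(23/41) = +1 → QR.
(26/41) = -1 → non-residue.
(27/41) = -1 → non-residue.
(37/41) = +1 → QR.
(40/41) = +1 → QR.
Total quadratic residues among the 6: 4.

4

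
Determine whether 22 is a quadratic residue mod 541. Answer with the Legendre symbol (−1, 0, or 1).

1

Euler's criterion: (22/541) ≡ 22^270 (mod 541).
22^2 ≡ 484 (mod 541)
22^4 ≡ 3 (mod 541)
22^8 ≡ 9 (mod 541)
22^16 ≡ 81 (mod 541)
22^32 ≡ 69 (mod 541)
22^64 ≡ 433 (mod 541)
22^128 ≡ 303 (mod 541)
22^256 ≡ 380 (mod 541)
22^270 = 22^(256+8+4+2) ≡ 1 (mod 541).
Result is 1, so (22/541) = 1.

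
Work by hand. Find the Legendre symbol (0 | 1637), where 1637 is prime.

0

Top reduces to 0: gcd > 1, so the symbol is 0.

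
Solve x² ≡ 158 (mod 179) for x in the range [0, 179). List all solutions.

64, 115

Since 179 ≡ 3 (mod 4), a square root of 158 is 158^((179+1)/4) = 158^45 mod 179.
Repeated squaring: 158^2≡83, 158^4≡87, 158^8≡51, 158^16≡95, 158^32≡75 (mod 179).
158^45 = 158^(32+8+4+1) ≡ 64 (mod 179).
Check: 64² = 4096 ≡ 158 (mod 179). The two roots are 64 and 115.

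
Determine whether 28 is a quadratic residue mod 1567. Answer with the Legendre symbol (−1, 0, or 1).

Pull out 2^2: since 1567 ≡ 7 (mod 8), (2/1567) = +1, so (2/1567)^2 = +1.
Reciprocity: 7 ≡ 3 and 1567 ≡ 3 (mod 4), so (7/1567) = −(1567/7).
Reduce top mod 7: now compute (6/7).
Pull out 2: since 7 ≡ 7 (mod 8), (2/7) = +1.
Reciprocity: 3 ≡ 3 and 7 ≡ 3 (mod 4), so (3/7) = −(7/3).
Reduce top mod 3: now compute (1/3).
Reached (1/3) = 1. Collecting the sign flips along the way, the symbol is +1.

1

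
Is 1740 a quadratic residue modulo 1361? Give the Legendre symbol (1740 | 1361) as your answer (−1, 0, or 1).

1

First reduce: 1740 ≡ 379 (mod 1361).
Reciprocity: 379 ≡ 3 and 1361 ≡ 1 (mod 4), so (379/1361) = +(1361/379).
Reduce top mod 379: now compute (224/379).
Pull out 2^5: since 379 ≡ 3 (mod 8), (2/379) = -1, so (2/379)^5 = -1.
Reciprocity: 7 ≡ 3 and 379 ≡ 3 (mod 4), so (7/379) = −(379/7).
Reduce top mod 7: now compute (1/7).
Reached (1/7) = 1. Collecting the sign flips along the way, the symbol is +1.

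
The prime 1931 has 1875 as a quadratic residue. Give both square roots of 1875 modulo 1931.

730, 1201

Since 1931 ≡ 3 (mod 4), a square root of 1875 is 1875^((1931+1)/4) = 1875^483 mod 1931.
Repeated squaring: 1875^2≡1205, 1875^4≡1844, 1875^8≡1776, 1875^16≡853, 1875^32≡1553, 1875^64≡1921, 1875^128≡100, 1875^256≡345 (mod 1931).
1875^483 = 1875^(256+128+64+32+2+1) ≡ 730 (mod 1931).
Check: 730² = 532900 ≡ 1875 (mod 1931). The two roots are 730 and 1201.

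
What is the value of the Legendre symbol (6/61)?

Euler's criterion: (6/61) ≡ 6^30 (mod 61).
6^2 ≡ 36 (mod 61)
6^4 ≡ 15 (mod 61)
6^8 ≡ 42 (mod 61)
6^16 ≡ 56 (mod 61)
6^30 = 6^(16+8+4+2) ≡ 60 (mod 61).
Result is 60 ≡ −1, so (6/61) = −1.

-1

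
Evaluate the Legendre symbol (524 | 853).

Euler's criterion: (524/853) ≡ 524^426 (mod 853).
524^2 ≡ 763 (mod 853)
524^4 ≡ 423 (mod 853)
524^8 ≡ 652 (mod 853)
524^16 ≡ 310 (mod 853)
524^32 ≡ 564 (mod 853)
524^64 ≡ 780 (mod 853)
524^128 ≡ 211 (mod 853)
524^256 ≡ 165 (mod 853)
524^426 = 524^(256+128+32+8+2) ≡ 852 (mod 853).
Result is 852 ≡ −1, so (524/853) = −1.

-1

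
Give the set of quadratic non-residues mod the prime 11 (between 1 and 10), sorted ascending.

Square k = 1,…,5 (k and 11−k give the same square):
1²=1, 2²=4, 3²=9, 4²≡5, 5²≡3 (mod 11).
The residues are {1, 3, 4, 5, 9}; the non-residues are the remaining 5 nonzero classes.

2, 6, 7, 8, 10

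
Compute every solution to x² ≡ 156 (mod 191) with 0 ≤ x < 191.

Since 191 ≡ 3 (mod 4), a square root of 156 is 156^((191+1)/4) = 156^48 mod 191.
Repeated squaring: 156^2≡79, 156^4≡129, 156^8≡24, 156^16≡3, 156^32≡9 (mod 191).
156^48 = 156^(32+16) ≡ 27 (mod 191).
Check: 27² = 729 ≡ 156 (mod 191). The two roots are 27 and 164.

27, 164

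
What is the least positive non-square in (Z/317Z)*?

(2/317) = −1, so 2 is the smallest positive non-residue mod 317.

2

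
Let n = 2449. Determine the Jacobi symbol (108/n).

1

Pull out 2^2: since 2449 ≡ 1 (mod 8), (2/2449) = +1, so (2/2449)^2 = +1.
Reciprocity: 27 ≡ 3 and 2449 ≡ 1 (mod 4), so (27/2449) = +(2449/27).
Reduce top mod 27: now compute (19/27).
Reciprocity: 19 ≡ 3 and 27 ≡ 3 (mod 4), so (19/27) = −(27/19).
Reduce top mod 19: now compute (8/19).
Pull out 2^3: since 19 ≡ 3 (mod 8), (2/19) = -1, so (2/19)^3 = -1.
Reached (1/19) = 1. Collecting the sign flips along the way, the symbol is +1.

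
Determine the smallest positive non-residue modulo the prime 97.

(2/97) = +1, so 2 is a residue.
(3/97) = +1, so 3 is a residue.
(4/97) = +1, so 4 is a residue.
(5/97) = −1, so 5 is the smallest positive non-residue mod 97.

5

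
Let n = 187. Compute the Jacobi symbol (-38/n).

First reduce: -38 ≡ 149 (mod 187).
Reciprocity: 149 ≡ 1 and 187 ≡ 3 (mod 4), so (149/187) = +(187/149).
Reduce top mod 149: now compute (38/149).
Pull out 2: since 149 ≡ 5 (mod 8), (2/149) = -1.
Reciprocity: 19 ≡ 3 and 149 ≡ 1 (mod 4), so (19/149) = +(149/19).
Reduce top mod 19: now compute (16/19).
Pull out 2^4: since 19 ≡ 3 (mod 8), (2/19) = -1, so (2/19)^4 = +1.
Reached (1/19) = 1. Collecting the sign flips along the way, the symbol is -1.

-1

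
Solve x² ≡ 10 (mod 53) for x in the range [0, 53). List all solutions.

13, 40

53 ≡ 1 (mod 4), so we find a root by search.
Trying successive values, 13² = 169 ≡ 10 (mod 53). The other root is 53 − 13 = 40.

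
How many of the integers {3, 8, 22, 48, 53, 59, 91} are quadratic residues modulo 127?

2

(3/127) = -1 → non-residue.
(8/127) = +1 → QR.
(22/127) = +1 → QR.
(48/127) = -1 → non-residue.
(53/127) = -1 → non-residue.
(59/127) = -1 → non-residue.
(91/127) = -1 → non-residue.
Total quadratic residues among the 7: 2.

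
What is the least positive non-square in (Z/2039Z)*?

7

(2/2039) = +1, so 2 is a residue.
(3/2039) = +1, so 3 is a residue.
(4/2039) = +1, so 4 is a residue.
(5/2039) = +1, so 5 is a residue.
(6/2039) = +1, so 6 is a residue.
(7/2039) = −1, so 7 is the smallest positive non-residue mod 2039.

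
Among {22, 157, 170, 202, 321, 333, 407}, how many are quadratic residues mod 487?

(22/487) = -1 → non-residue.
(157/487) = +1 → QR.
(170/487) = +1 → QR.
(202/487) = -1 → non-residue.
(321/487) = -1 → non-residue.
(333/487) = -1 → non-residue.
(407/487) = +1 → QR.
Total quadratic residues among the 7: 3.

3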